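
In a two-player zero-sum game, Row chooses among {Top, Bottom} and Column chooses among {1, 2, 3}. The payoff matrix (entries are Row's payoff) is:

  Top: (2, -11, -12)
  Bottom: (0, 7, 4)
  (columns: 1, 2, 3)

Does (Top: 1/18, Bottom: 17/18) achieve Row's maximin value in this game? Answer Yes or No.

No

Against 1 this mix gives (1/18)·2 + (17/18)·0 = 1/9.
Against 2 this mix gives (1/18)·(-11) + (17/18)·7 = 6.
Against 3 this mix gives (1/18)·(-12) + (17/18)·4 = 28/9.
Column will play 1, holding Row to 1/9. Shifting weight toward the row that does better against 1 would raise this floor (the equalizing mix achieves 4/9 against both 1 and 3), so the proposed strategy is not optimal.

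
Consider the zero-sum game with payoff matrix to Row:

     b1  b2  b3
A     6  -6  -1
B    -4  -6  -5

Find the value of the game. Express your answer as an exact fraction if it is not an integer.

-6

Row minima: A → -6, B → -6; maximin = -6.
Column maxima: b1 → 6, b2 → -6, b3 → -1; minimax = -6.
Since maximin = minimax = -6, there is a saddle point and the value is -6.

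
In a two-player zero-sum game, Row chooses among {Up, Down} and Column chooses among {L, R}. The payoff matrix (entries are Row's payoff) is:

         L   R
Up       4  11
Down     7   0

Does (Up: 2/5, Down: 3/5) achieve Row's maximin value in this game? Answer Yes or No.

Against L this mix gives (2/5)·4 + (3/5)·7 = 29/5.
Against R this mix gives (2/5)·11 + (3/5)·0 = 22/5.
Column will play R, holding Row to 22/5. Shifting weight toward the row that does better against R would raise this floor (the equalizing mix achieves 11/2 against both R and L), so the proposed strategy is not optimal.

No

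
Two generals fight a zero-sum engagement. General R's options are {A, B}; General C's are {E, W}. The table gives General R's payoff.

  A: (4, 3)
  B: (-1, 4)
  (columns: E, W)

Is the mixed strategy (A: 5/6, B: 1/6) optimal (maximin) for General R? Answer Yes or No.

Yes

Against E this mix gives (5/6)·4 + (1/6)·(-1) = 19/6.
Against W this mix gives (5/6)·3 + (1/6)·4 = 19/6.
All of General C's active replies (E, W) yield 19/6, and no column does worse for General R. The mix makes General C indifferent and guarantees 19/6, so it is optimal.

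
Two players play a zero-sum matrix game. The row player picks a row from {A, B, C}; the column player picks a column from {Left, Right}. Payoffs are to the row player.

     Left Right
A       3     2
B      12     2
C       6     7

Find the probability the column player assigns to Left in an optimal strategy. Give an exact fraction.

5/11

Row minima: A → 2, B → 2, C → 6; maximin = 6.
Column maxima: Left → 12, Right → 7; minimax = 7.
6 ≠ 7, so there is no saddle point; optimal play is mixed.
A is strictly dominated by C, so the row player never plays it.
On the remaining 2×2 (B, C vs Left, Right):
Let the row player play B with probability p. Expected payoff against Left: 12p + 6(1−p) = 6p + 6; against Right: 2p + 7(1−p) = −5p + 7.
Setting these equal: 6p + 6 = −5p + 7 ⇒ 11p = 1 ⇒ p = 1/11, and the value is (6)·(1/11) + 6 = 72/11.
For the column player: with q = P(Left), equating B's and C's payoffs gives 10q + 2 = −q + 7 ⇒ q = 5/11.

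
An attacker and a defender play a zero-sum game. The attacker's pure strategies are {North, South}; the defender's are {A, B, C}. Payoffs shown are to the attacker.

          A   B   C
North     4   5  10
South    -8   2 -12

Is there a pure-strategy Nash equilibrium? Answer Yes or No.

Yes

Row minima: North → 4, South → -12; maximin = 4.
Column maxima: A → 4, B → 5, C → 10; minimax = 4.
maximin = minimax = 4, so a saddle point exists.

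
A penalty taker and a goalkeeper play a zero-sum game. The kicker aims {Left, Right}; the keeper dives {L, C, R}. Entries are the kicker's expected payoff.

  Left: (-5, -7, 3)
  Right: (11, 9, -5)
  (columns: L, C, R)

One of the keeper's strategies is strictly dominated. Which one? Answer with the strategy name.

L

C holds the kicker's payoff strictly below L in every row: -7 < -5, 9 < 11.
So L is strictly dominated for the keeper.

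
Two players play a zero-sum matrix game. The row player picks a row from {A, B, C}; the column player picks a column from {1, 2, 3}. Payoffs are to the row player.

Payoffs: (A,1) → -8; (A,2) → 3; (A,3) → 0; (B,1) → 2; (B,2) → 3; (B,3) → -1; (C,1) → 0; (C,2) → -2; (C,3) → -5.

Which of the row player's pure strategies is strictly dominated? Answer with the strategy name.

C

B gives a strictly higher payoff than C against every column: 2 > 0, 3 > -2, -1 > -5.
So C is strictly dominated and the row player never plays it.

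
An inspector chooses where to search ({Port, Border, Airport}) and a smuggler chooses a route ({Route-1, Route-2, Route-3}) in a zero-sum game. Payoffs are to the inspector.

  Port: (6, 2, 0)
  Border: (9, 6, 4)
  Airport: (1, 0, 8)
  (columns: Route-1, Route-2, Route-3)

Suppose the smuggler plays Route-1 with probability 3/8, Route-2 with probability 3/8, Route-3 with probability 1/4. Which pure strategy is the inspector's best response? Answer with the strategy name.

Border

Expected payoff of Port: (3/8)·6 + (3/8)·2 + (1/4)·0 = 3.
Expected payoff of Border: (3/8)·9 + (3/8)·6 + (1/4)·4 = 53/8.
Expected payoff of Airport: (3/8)·1 + (3/8)·0 + (1/4)·8 = 19/8.
The largest is 53/8, so the inspector's best response is Border.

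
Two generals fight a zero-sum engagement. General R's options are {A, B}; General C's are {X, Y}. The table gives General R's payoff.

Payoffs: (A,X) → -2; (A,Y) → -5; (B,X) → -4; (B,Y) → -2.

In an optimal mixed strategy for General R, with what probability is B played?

3/5

Row minima: A → -5, B → -4; maximin = -4.
Column maxima: X → -2, Y → -2; minimax = -2.
-4 ≠ -2, so there is no saddle point; optimal play is mixed.
Let General R play A with probability p. Expected payoff against X: (-2)p + (-4)(1−p) = 2p − 4; against Y: (-5)p + (-2)(1−p) = −3p − 2.
Setting these equal: 2p − 4 = −3p − 2 ⇒ 5p = 2 ⇒ p = 2/5, and the value is (2)·(2/5) − 4 = -16/5.
For General C: with q = P(X), equating A's and B's payoffs gives 3q − 5 = −2q − 2 ⇒ q = 3/5.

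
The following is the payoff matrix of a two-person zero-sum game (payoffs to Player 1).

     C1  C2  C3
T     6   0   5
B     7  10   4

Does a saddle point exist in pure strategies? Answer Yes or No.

Row minima: T → 0, B → 4; maximin = 4.
Column maxima: C1 → 7, C2 → 10, C3 → 5; minimax = 5.
4 ≠ 5, so no pure-strategy equilibrium exists.

No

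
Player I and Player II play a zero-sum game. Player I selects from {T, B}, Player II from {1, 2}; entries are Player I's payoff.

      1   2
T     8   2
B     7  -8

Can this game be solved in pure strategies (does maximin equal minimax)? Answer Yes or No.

Row minima: T → 2, B → -8; maximin = 2.
Column maxima: 1 → 8, 2 → 2; minimax = 2.
maximin = minimax = 2, so a saddle point exists.

Yes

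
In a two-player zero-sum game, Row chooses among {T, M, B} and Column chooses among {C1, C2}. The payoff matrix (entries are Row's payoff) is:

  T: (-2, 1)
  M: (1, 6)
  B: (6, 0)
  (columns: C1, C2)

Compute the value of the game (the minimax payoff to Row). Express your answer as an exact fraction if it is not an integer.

36/11

Row minima: T → -2, M → 1, B → 0; maximin = 1.
Column maxima: C1 → 6, C2 → 6; minimax = 6.
1 ≠ 6, so there is no saddle point; optimal play is mixed.
T is strictly dominated by M, so Row never plays it.
On the remaining 2×2 (M, B vs C1, C2):
Let Row play M with probability p. Expected payoff against C1: 1p + 6(1−p) = −5p + 6; against C2: 6p + 0(1−p) = 6p.
Setting these equal: −5p + 6 = 6p ⇒ −11p = -6 ⇒ p = 6/11, and the value is (-5)·(6/11) + 6 = 36/11.
For Column: with q = P(C1), equating M's and B's payoffs gives −5q + 6 = 6q ⇒ q = 6/11.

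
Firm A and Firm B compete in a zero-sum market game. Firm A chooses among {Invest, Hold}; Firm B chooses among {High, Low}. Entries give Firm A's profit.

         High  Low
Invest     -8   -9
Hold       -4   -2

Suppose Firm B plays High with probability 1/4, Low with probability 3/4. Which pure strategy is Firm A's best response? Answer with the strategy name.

Expected payoff of Invest: (1/4)·(-8) + (3/4)·(-9) = -35/4.
Expected payoff of Hold: (1/4)·(-4) + (3/4)·(-2) = -5/2.
The largest is -5/2, so Firm A's best response is Hold.

Hold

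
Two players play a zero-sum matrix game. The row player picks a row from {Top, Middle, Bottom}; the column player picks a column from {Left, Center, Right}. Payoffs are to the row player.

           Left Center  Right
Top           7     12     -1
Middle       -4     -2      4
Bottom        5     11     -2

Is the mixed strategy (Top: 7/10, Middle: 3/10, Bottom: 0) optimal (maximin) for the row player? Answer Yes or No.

No

Against Left this mix gives (7/10)·7 + (3/10)·(-4) = 37/10.
Against Center this mix gives (7/10)·12 + (3/10)·(-2) = 39/5.
Against Right this mix gives (7/10)·(-1) + (3/10)·4 = 1/2.
The column player will play Right, holding the row player to 1/2. Shifting weight toward the row that does better against Right would raise this floor (the equalizing mix achieves 3/2 against both Right and Left), so the proposed strategy is not optimal.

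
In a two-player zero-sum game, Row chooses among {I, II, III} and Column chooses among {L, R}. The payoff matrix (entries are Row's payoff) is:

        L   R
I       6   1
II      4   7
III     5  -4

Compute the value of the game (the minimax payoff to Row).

Row minima: I → 1, II → 4, III → -4; maximin = 4.
Column maxima: L → 6, R → 7; minimax = 6.
4 ≠ 6, so there is no saddle point; optimal play is mixed.
III is strictly dominated by I, so Row never plays it.
On the remaining 2×2 (I, II vs L, R):
Let Row play I with probability p. Expected payoff against L: 6p + 4(1−p) = 2p + 4; against R: 1p + 7(1−p) = −6p + 7.
Setting these equal: 2p + 4 = −6p + 7 ⇒ 8p = 3 ⇒ p = 3/8, and the value is (2)·(3/8) + 4 = 19/4.
For Column: with q = P(L), equating I's and II's payoffs gives 5q + 1 = −3q + 7 ⇒ q = 3/4.

19/4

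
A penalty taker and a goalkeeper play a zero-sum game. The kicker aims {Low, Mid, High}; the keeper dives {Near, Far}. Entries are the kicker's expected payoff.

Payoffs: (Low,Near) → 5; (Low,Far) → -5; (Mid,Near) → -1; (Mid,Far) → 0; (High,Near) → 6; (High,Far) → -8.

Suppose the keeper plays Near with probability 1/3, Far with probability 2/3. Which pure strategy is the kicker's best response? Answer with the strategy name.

Expected payoff of Low: (1/3)·5 + (2/3)·(-5) = -5/3.
Expected payoff of Mid: (1/3)·(-1) + (2/3)·0 = -1/3.
Expected payoff of High: (1/3)·6 + (2/3)·(-8) = -10/3.
The largest is -1/3, so the kicker's best response is Mid.

Mid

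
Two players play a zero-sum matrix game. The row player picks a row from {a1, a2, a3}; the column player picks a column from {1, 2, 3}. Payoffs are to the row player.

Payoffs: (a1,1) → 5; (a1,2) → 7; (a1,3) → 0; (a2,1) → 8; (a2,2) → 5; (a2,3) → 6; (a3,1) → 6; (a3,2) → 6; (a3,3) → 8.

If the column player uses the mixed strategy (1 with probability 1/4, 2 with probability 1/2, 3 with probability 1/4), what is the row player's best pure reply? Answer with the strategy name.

a3

Expected payoff of a1: (1/4)·5 + (1/2)·7 + (1/4)·0 = 19/4.
Expected payoff of a2: (1/4)·8 + (1/2)·5 + (1/4)·6 = 6.
Expected payoff of a3: (1/4)·6 + (1/2)·6 + (1/4)·8 = 13/2.
The largest is 13/2, so the row player's best response is a3.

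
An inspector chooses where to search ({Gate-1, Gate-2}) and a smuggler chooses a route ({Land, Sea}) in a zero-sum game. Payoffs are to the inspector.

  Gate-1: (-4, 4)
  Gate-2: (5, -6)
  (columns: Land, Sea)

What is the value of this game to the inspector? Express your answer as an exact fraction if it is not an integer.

-4/19

Row minima: Gate-1 → -4, Gate-2 → -6; maximin = -4.
Column maxima: Land → 5, Sea → 4; minimax = 4.
-4 ≠ 4, so there is no saddle point; optimal play is mixed.
Let the inspector play Gate-1 with probability p. Expected payoff against Land: (-4)p + 5(1−p) = −9p + 5; against Sea: 4p + (-6)(1−p) = 10p − 6.
Setting these equal: −9p + 5 = 10p − 6 ⇒ −19p = -11 ⇒ p = 11/19, and the value is (-9)·(11/19) + 5 = -4/19.
For the smuggler: with q = P(Land), equating Gate-1's and Gate-2's payoffs gives −8q + 4 = 11q − 6 ⇒ q = 10/19.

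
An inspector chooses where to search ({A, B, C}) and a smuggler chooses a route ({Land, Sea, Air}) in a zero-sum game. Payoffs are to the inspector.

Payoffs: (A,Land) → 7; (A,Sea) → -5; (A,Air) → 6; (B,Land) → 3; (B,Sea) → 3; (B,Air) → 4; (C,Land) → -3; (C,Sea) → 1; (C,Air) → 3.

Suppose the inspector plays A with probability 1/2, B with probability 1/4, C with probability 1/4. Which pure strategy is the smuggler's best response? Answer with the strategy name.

If the smuggler plays Land, the inspector's expected payoff is (1/2)·7 + (1/4)·3 + (1/4)·(-3) = 7/2.
If the smuggler plays Sea, the inspector's expected payoff is (1/2)·(-5) + (1/4)·3 + (1/4)·1 = -3/2.
If the smuggler plays Air, the inspector's expected payoff is (1/2)·6 + (1/4)·4 + (1/4)·3 = 19/4.
The smuggler minimizes the inspector's payoff; the smallest is -3/2, so the best response is Sea.

Sea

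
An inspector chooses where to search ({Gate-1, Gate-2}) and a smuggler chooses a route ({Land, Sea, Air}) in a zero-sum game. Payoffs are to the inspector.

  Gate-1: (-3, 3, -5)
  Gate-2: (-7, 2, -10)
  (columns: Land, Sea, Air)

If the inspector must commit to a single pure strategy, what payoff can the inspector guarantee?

-5

Row minima: Gate-1 → -5, Gate-2 → -10.
The best of these is -5.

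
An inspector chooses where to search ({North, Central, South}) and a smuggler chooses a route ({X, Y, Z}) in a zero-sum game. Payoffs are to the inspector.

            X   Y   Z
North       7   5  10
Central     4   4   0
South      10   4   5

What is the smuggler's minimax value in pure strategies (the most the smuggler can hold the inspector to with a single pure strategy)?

5

Column maxima: X → 10, Y → 5, Z → 10.
The smallest of these is 5.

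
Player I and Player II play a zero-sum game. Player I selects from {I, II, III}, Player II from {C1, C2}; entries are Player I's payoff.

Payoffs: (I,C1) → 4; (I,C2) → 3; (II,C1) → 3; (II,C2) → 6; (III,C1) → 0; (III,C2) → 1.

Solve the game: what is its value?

Row minima: I → 3, II → 3, III → 0; maximin = 3.
Column maxima: C1 → 4, C2 → 6; minimax = 4.
3 ≠ 4, so there is no saddle point; optimal play is mixed.
III is strictly dominated by I, so Player I never plays it.
On the remaining 2×2 (I, II vs C1, C2):
Let Player I play I with probability p. Expected payoff against C1: 4p + 3(1−p) = p + 3; against C2: 3p + 6(1−p) = −3p + 6.
Setting these equal: p + 3 = −3p + 6 ⇒ 4p = 3 ⇒ p = 3/4, and the value is (1)·(3/4) + 3 = 15/4.
For Player II: with q = P(C1), equating I's and II's payoffs gives q + 3 = −3q + 6 ⇒ q = 3/4.

15/4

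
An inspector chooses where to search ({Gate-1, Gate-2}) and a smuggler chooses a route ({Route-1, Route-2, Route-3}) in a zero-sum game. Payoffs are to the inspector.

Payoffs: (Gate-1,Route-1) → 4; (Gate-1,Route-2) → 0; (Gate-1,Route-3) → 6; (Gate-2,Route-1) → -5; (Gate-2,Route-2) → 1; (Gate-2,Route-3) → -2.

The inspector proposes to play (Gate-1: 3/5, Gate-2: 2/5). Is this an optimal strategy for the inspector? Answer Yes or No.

Yes

Against Route-1 this mix gives (3/5)·4 + (2/5)·(-5) = 2/5.
Against Route-2 this mix gives (3/5)·0 + (2/5)·1 = 2/5.
Against Route-3 this mix gives (3/5)·6 + (2/5)·(-2) = 14/5.
All of the smuggler's active replies (Route-1, Route-2) yield 2/5, and no column does worse for the inspector. The mix makes the smuggler indifferent and guarantees 2/5, so it is optimal.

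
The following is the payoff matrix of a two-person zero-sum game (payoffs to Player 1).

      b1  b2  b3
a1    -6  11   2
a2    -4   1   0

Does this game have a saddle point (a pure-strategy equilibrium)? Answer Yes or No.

Yes

Row minima: a1 → -6, a2 → -4; maximin = -4.
Column maxima: b1 → -4, b2 → 11, b3 → 2; minimax = -4.
maximin = minimax = -4, so a saddle point exists.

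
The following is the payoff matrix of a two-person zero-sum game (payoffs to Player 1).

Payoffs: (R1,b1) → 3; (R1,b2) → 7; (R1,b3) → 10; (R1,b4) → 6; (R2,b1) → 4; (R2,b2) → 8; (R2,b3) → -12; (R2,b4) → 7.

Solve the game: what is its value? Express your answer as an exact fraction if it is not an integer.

Row minima: R1 → 3, R2 → -12; maximin = 3.
Column maxima: b1 → 4, b2 → 8, b3 → 10, b4 → 7; minimax = 4.
3 ≠ 4, so there is no saddle point; optimal play is mixed.
b2 is strictly dominated by b1 (it gives Player 1 strictly more in every row), so Player 2 never plays it.
b4 is strictly dominated by b1 (it gives Player 1 strictly more in every row), so Player 2 never plays it.
On the remaining 2×2 (R1, R2 vs b1, b3):
Let Player 1 play R1 with probability p. Expected payoff against b1: 3p + 4(1−p) = −p + 4; against b3: 10p + (-12)(1−p) = 22p − 12.
Setting these equal: −p + 4 = 22p − 12 ⇒ −23p = -16 ⇒ p = 16/23, and the value is (-1)·(16/23) + 4 = 76/23.
For Player 2: with q = P(b1), equating R1's and R2's payoffs gives −7q + 10 = 16q − 12 ⇒ q = 22/23.

76/23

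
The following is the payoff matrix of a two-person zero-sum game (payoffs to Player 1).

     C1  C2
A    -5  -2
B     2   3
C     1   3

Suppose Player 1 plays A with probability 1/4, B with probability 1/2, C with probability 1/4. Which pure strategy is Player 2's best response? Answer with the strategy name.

If Player 2 plays C1, Player 1's expected payoff is (1/4)·(-5) + (1/2)·2 + (1/4)·1 = 0.
If Player 2 plays C2, Player 1's expected payoff is (1/4)·(-2) + (1/2)·3 + (1/4)·3 = 7/4.
Player 2 minimizes Player 1's payoff; the smallest is 0, so the best response is C1.

C1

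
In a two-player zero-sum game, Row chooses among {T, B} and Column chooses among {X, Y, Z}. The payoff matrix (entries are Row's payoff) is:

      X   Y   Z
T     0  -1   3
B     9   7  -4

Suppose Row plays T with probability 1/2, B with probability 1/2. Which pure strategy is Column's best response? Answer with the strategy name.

If Column plays X, Row's expected payoff is (1/2)·0 + (1/2)·9 = 9/2.
If Column plays Y, Row's expected payoff is (1/2)·(-1) + (1/2)·7 = 3.
If Column plays Z, Row's expected payoff is (1/2)·3 + (1/2)·(-4) = -1/2.
Column minimizes Row's payoff; the smallest is -1/2, so the best response is Z.

Z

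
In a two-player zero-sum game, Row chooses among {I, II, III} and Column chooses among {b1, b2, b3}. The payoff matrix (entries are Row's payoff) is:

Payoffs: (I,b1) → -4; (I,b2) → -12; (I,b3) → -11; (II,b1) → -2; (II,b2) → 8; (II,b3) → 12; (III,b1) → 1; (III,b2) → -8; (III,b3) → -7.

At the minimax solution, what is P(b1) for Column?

Row minima: I → -12, II → -2, III → -8; maximin = -2.
Column maxima: b1 → 1, b2 → 8, b3 → 12; minimax = 1.
-2 ≠ 1, so there is no saddle point; optimal play is mixed.
I is strictly dominated by II, so Row never plays it.
b3 is strictly dominated by b2 (it gives Row strictly more in every row), so Column never plays it.
On the remaining 2×2 (II, III vs b1, b2):
Let Row play II with probability p. Expected payoff against b1: (-2)p + 1(1−p) = −3p + 1; against b2: 8p + (-8)(1−p) = 16p − 8.
Setting these equal: −3p + 1 = 16p − 8 ⇒ −19p = -9 ⇒ p = 9/19, and the value is (-3)·(9/19) + 1 = -8/19.
For Column: with q = P(b1), equating II's and III's payoffs gives −10q + 8 = 9q − 8 ⇒ q = 16/19.

16/19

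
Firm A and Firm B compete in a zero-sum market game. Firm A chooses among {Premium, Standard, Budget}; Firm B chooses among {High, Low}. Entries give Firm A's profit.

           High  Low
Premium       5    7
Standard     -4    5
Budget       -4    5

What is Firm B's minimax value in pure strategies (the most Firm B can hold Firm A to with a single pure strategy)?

Column maxima: High → 5, Low → 7.
The smallest of these is 5.

5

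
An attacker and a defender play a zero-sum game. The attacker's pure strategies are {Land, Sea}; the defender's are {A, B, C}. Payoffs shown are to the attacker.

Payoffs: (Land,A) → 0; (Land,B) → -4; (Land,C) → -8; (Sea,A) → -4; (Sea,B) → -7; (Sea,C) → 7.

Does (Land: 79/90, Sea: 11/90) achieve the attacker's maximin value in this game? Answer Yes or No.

No

Against A this mix gives (79/90)·0 + (11/90)·(-4) = -22/45.
Against B this mix gives (79/90)·(-4) + (11/90)·(-7) = -131/30.
Against C this mix gives (79/90)·(-8) + (11/90)·7 = -37/6.
The defender will play C, holding the attacker to -37/6. Shifting weight toward the row that does better against C would raise this floor (the equalizing mix achieves -14/3 against both C and B), so the proposed strategy is not optimal.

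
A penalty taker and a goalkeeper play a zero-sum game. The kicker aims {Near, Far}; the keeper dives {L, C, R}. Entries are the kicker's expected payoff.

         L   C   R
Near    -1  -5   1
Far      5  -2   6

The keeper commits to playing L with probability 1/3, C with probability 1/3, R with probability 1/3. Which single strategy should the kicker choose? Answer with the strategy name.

Expected payoff of Near: (1/3)·(-1) + (1/3)·(-5) + (1/3)·1 = -5/3.
Expected payoff of Far: (1/3)·5 + (1/3)·(-2) + (1/3)·6 = 3.
The largest is 3, so the kicker's best response is Far.

Far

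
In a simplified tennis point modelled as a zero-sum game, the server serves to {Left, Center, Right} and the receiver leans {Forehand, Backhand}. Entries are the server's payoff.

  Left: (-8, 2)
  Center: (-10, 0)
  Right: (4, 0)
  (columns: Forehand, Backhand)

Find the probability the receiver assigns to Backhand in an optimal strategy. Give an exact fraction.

Row minima: Left → -8, Center → -10, Right → 0; maximin = 0.
Column maxima: Forehand → 4, Backhand → 2; minimax = 2.
0 ≠ 2, so there is no saddle point; optimal play is mixed.
Center is strictly dominated by Left, so the server never plays it.
On the remaining 2×2 (Left, Right vs Forehand, Backhand):
Let the server play Left with probability p. Expected payoff against Forehand: (-8)p + 4(1−p) = −12p + 4; against Backhand: 2p + 0(1−p) = 2p.
Setting these equal: −12p + 4 = 2p ⇒ −14p = -4 ⇒ p = 2/7, and the value is (-12)·(2/7) + 4 = 4/7.
For the receiver: with q = P(Forehand), equating Left's and Right's payoffs gives −10q + 2 = 4q ⇒ q = 1/7.

6/7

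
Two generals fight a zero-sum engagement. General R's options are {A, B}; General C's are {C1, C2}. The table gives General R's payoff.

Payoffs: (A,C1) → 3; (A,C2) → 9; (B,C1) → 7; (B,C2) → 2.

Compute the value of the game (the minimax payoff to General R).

Row minima: A → 3, B → 2; maximin = 3.
Column maxima: C1 → 7, C2 → 9; minimax = 7.
3 ≠ 7, so there is no saddle point; optimal play is mixed.
Let General R play A with probability p. Expected payoff against C1: 3p + 7(1−p) = −4p + 7; against C2: 9p + 2(1−p) = 7p + 2.
Setting these equal: −4p + 7 = 7p + 2 ⇒ −11p = -5 ⇒ p = 5/11, and the value is (-4)·(5/11) + 7 = 57/11.
For General C: with q = P(C1), equating A's and B's payoffs gives −6q + 9 = 5q + 2 ⇒ q = 7/11.

57/11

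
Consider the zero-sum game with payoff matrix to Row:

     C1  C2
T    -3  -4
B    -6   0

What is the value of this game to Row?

Row minima: T → -4, B → -6; maximin = -4.
Column maxima: C1 → -3, C2 → 0; minimax = -3.
-4 ≠ -3, so there is no saddle point; optimal play is mixed.
Let Row play T with probability p. Expected payoff against C1: (-3)p + (-6)(1−p) = 3p − 6; against C2: (-4)p + 0(1−p) = −4p.
Setting these equal: 3p − 6 = −4p ⇒ 7p = 6 ⇒ p = 6/7, and the value is (3)·(6/7) − 6 = -24/7.
For Column: with q = P(C1), equating T's and B's payoffs gives q − 4 = −6q ⇒ q = 4/7.

-24/7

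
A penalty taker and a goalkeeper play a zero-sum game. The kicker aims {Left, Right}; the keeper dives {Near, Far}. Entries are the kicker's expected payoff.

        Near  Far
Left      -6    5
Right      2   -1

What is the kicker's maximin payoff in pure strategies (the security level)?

-1

Row minima: Left → -6, Right → -1.
The best of these is -1.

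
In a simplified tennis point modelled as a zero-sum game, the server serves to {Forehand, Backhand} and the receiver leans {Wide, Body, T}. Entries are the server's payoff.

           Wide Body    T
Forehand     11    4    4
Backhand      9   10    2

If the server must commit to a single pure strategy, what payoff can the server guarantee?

Row minima: Forehand → 4, Backhand → 2.
The best of these is 4.

4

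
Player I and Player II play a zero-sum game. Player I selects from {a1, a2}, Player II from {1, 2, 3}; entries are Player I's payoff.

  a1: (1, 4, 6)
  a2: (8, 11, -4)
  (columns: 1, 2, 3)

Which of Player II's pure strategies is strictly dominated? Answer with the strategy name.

2

1 holds Player I's payoff strictly below 2 in every row: 1 < 4, 8 < 11.
So 2 is strictly dominated for Player II.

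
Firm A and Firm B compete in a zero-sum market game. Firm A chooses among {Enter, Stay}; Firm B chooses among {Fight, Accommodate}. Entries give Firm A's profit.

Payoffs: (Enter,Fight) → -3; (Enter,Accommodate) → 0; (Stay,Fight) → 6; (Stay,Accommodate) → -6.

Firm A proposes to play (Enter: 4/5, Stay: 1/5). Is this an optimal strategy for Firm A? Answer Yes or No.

Against Fight this mix gives (4/5)·(-3) + (1/5)·6 = -6/5.
Against Accommodate this mix gives (4/5)·0 + (1/5)·(-6) = -6/5.
All of Firm B's active replies (Fight, Accommodate) yield -6/5, and no column does worse for Firm A. The mix makes Firm B indifferent and guarantees -6/5, so it is optimal.

Yes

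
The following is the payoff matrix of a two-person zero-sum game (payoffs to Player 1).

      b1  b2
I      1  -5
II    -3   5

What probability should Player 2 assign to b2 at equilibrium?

Row minima: I → -5, II → -3; maximin = -3.
Column maxima: b1 → 1, b2 → 5; minimax = 1.
-3 ≠ 1, so there is no saddle point; optimal play is mixed.
Let Player 1 play I with probability p. Expected payoff against b1: 1p + (-3)(1−p) = 4p − 3; against b2: (-5)p + 5(1−p) = −10p + 5.
Setting these equal: 4p − 3 = −10p + 5 ⇒ 14p = 8 ⇒ p = 4/7, and the value is (4)·(4/7) − 3 = -5/7.
For Player 2: with q = P(b1), equating I's and II's payoffs gives 6q − 5 = −8q + 5 ⇒ q = 5/7.

2/7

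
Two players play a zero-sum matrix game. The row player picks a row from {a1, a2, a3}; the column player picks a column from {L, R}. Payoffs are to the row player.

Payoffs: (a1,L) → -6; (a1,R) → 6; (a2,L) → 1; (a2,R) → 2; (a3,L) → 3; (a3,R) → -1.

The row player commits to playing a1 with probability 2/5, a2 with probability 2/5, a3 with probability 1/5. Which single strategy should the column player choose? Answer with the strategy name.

L

If the column player plays L, the row player's expected payoff is (2/5)·(-6) + (2/5)·1 + (1/5)·3 = -7/5.
If the column player plays R, the row player's expected payoff is (2/5)·6 + (2/5)·2 + (1/5)·(-1) = 3.
The column player minimizes the row player's payoff; the smallest is -7/5, so the best response is L.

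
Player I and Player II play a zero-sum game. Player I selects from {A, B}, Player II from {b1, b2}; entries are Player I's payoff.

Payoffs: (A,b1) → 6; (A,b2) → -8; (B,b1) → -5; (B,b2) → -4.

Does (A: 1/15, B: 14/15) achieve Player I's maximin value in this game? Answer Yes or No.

Against b1 this mix gives (1/15)·6 + (14/15)·(-5) = -64/15.
Against b2 this mix gives (1/15)·(-8) + (14/15)·(-4) = -64/15.
All of Player II's active replies (b1, b2) yield -64/15, and no column does worse for Player I. The mix makes Player II indifferent and guarantees -64/15, so it is optimal.

Yes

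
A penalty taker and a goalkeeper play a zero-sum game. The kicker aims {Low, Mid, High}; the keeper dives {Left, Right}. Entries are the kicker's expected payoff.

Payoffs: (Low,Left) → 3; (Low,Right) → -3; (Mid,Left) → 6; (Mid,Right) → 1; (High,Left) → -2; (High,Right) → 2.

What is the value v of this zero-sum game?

Row minima: Low → -3, Mid → 1, High → -2; maximin = 1.
Column maxima: Left → 6, Right → 2; minimax = 2.
1 ≠ 2, so there is no saddle point; optimal play is mixed.
Low is strictly dominated by Mid, so the kicker never plays it.
On the remaining 2×2 (Mid, High vs Left, Right):
Let the kicker play Mid with probability p. Expected payoff against Left: 6p + (-2)(1−p) = 8p − 2; against Right: 1p + 2(1−p) = −p + 2.
Setting these equal: 8p − 2 = −p + 2 ⇒ 9p = 4 ⇒ p = 4/9, and the value is (8)·(4/9) − 2 = 14/9.
For the keeper: with q = P(Left), equating Mid's and High's payoffs gives 5q + 1 = −4q + 2 ⇒ q = 1/9.

14/9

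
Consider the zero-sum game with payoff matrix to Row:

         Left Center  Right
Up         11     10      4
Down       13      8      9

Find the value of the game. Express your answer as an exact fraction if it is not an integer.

58/7

Row minima: Up → 4, Down → 8; maximin = 8.
Column maxima: Left → 13, Center → 10, Right → 9; minimax = 9.
8 ≠ 9, so there is no saddle point; optimal play is mixed.
Left is strictly dominated by Center (it gives Row strictly more in every row), so Column never plays it.
On the remaining 2×2 (Up, Down vs Center, Right):
Let Row play Up with probability p. Expected payoff against Center: 10p + 8(1−p) = 2p + 8; against Right: 4p + 9(1−p) = −5p + 9.
Setting these equal: 2p + 8 = −5p + 9 ⇒ 7p = 1 ⇒ p = 1/7, and the value is (2)·(1/7) + 8 = 58/7.
For Column: with q = P(Center), equating Up's and Down's payoffs gives 6q + 4 = −q + 9 ⇒ q = 5/7.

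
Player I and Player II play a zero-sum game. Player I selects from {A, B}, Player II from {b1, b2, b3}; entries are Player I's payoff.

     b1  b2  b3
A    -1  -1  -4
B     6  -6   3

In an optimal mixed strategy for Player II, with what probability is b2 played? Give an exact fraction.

Row minima: A → -4, B → -6; maximin = -4.
Column maxima: b1 → 6, b2 → -1, b3 → 3; minimax = -1.
-4 ≠ -1, so there is no saddle point; optimal play is mixed.
b1 is strictly dominated by b3 (it gives Player I strictly more in every row), so Player II never plays it.
On the remaining 2×2 (A, B vs b2, b3):
Let Player I play A with probability p. Expected payoff against b2: (-1)p + (-6)(1−p) = 5p − 6; against b3: (-4)p + 3(1−p) = −7p + 3.
Setting these equal: 5p − 6 = −7p + 3 ⇒ 12p = 9 ⇒ p = 3/4, and the value is (5)·(3/4) − 6 = -9/4.
For Player II: with q = P(b2), equating A's and B's payoffs gives 3q − 4 = −9q + 3 ⇒ q = 7/12.

7/12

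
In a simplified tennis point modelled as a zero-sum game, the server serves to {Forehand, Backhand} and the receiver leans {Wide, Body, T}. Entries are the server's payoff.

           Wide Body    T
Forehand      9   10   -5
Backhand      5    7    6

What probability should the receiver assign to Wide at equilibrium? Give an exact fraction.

11/15

Row minima: Forehand → -5, Backhand → 5; maximin = 5.
Column maxima: Wide → 9, Body → 10, T → 6; minimax = 6.
5 ≠ 6, so there is no saddle point; optimal play is mixed.
Body is strictly dominated by Wide (it gives the server strictly more in every row), so the receiver never plays it.
On the remaining 2×2 (Forehand, Backhand vs Wide, T):
Let the server play Forehand with probability p. Expected payoff against Wide: 9p + 5(1−p) = 4p + 5; against T: (-5)p + 6(1−p) = −11p + 6.
Setting these equal: 4p + 5 = −11p + 6 ⇒ 15p = 1 ⇒ p = 1/15, and the value is (4)·(1/15) + 5 = 79/15.
For the receiver: with q = P(Wide), equating Forehand's and Backhand's payoffs gives 14q − 5 = −q + 6 ⇒ q = 11/15.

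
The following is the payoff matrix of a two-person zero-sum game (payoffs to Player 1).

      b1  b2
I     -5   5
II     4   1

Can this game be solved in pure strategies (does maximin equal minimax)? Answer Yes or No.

No

Row minima: I → -5, II → 1; maximin = 1.
Column maxima: b1 → 4, b2 → 5; minimax = 4.
1 ≠ 4, so no pure-strategy equilibrium exists.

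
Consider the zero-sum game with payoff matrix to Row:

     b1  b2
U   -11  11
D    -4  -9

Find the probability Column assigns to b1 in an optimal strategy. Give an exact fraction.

20/27

Row minima: U → -11, D → -9; maximin = -9.
Column maxima: b1 → -4, b2 → 11; minimax = -4.
-9 ≠ -4, so there is no saddle point; optimal play is mixed.
Let Row play U with probability p. Expected payoff against b1: (-11)p + (-4)(1−p) = −7p − 4; against b2: 11p + (-9)(1−p) = 20p − 9.
Setting these equal: −7p − 4 = 20p − 9 ⇒ −27p = -5 ⇒ p = 5/27, and the value is (-7)·(5/27) − 4 = -143/27.
For Column: with q = P(b1), equating U's and D's payoffs gives −22q + 11 = 5q − 9 ⇒ q = 20/27.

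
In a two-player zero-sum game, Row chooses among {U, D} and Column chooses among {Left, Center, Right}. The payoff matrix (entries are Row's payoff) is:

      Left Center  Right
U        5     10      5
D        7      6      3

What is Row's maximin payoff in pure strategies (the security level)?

5

Row minima: U → 5, D → 3.
The best of these is 5.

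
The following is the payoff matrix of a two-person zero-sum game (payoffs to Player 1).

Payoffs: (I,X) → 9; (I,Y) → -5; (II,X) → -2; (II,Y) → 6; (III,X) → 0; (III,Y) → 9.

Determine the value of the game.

81/23

Row minima: I → -5, II → -2, III → 0; maximin = 0.
Column maxima: X → 9, Y → 9; minimax = 9.
0 ≠ 9, so there is no saddle point; optimal play is mixed.
II is strictly dominated by III, so Player 1 never plays it.
On the remaining 2×2 (I, III vs X, Y):
Let Player 1 play I with probability p. Expected payoff against X: 9p + 0(1−p) = 9p; against Y: (-5)p + 9(1−p) = −14p + 9.
Setting these equal: 9p = −14p + 9 ⇒ 23p = 9 ⇒ p = 9/23, and the value is (9)·(9/23) = 81/23.
For Player 2: with q = P(X), equating I's and III's payoffs gives 14q − 5 = −9q + 9 ⇒ q = 14/23.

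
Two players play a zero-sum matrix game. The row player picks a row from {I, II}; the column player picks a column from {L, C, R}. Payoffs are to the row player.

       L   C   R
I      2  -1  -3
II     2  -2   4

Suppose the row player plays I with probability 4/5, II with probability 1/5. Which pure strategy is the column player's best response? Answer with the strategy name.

R

If the column player plays L, the row player's expected payoff is (4/5)·2 + (1/5)·2 = 2.
If the column player plays C, the row player's expected payoff is (4/5)·(-1) + (1/5)·(-2) = -6/5.
If the column player plays R, the row player's expected payoff is (4/5)·(-3) + (1/5)·4 = -8/5.
The column player minimizes the row player's payoff; the smallest is -8/5, so the best response is R.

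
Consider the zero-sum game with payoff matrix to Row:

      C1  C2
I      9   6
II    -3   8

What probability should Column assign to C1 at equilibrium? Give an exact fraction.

Row minima: I → 6, II → -3; maximin = 6.
Column maxima: C1 → 9, C2 → 8; minimax = 8.
6 ≠ 8, so there is no saddle point; optimal play is mixed.
Let Row play I with probability p. Expected payoff against C1: 9p + (-3)(1−p) = 12p − 3; against C2: 6p + 8(1−p) = −2p + 8.
Setting these equal: 12p − 3 = −2p + 8 ⇒ 14p = 11 ⇒ p = 11/14, and the value is (12)·(11/14) − 3 = 45/7.
For Column: with q = P(C1), equating I's and II's payoffs gives 3q + 6 = −11q + 8 ⇒ q = 1/7.

1/7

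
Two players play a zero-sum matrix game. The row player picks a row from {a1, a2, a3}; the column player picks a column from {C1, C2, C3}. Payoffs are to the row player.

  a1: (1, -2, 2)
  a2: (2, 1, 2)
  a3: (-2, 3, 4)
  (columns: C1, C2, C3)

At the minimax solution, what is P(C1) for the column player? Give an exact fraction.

1/3

Row minima: a1 → -2, a2 → 1, a3 → -2; maximin = 1.
Column maxima: C1 → 2, C2 → 3, C3 → 4; minimax = 2.
1 ≠ 2, so there is no saddle point; optimal play is mixed.
C3 is strictly dominated by C2 (it gives the row player strictly more in every row), so the column player never plays it.
With C3 eliminated, a1 is strictly dominated by a2 (a2 gives the row player strictly more in every remaining column), so the row player never plays it.
On the remaining 2×2 (a2, a3 vs C1, C2):
Let the row player play a2 with probability p. Expected payoff against C1: 2p + (-2)(1−p) = 4p − 2; against C2: 1p + 3(1−p) = −2p + 3.
Setting these equal: 4p − 2 = −2p + 3 ⇒ 6p = 5 ⇒ p = 5/6, and the value is (4)·(5/6) − 2 = 4/3.
For the column player: with q = P(C1), equating a2's and a3's payoffs gives q + 1 = −5q + 3 ⇒ q = 1/3.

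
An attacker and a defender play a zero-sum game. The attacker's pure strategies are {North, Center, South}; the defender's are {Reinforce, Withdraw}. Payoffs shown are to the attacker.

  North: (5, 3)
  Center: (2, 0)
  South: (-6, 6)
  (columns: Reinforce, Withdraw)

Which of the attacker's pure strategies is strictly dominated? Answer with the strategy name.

Center

North gives a strictly higher payoff than Center against every column: 5 > 2, 3 > 0.
So Center is strictly dominated and the attacker never plays it.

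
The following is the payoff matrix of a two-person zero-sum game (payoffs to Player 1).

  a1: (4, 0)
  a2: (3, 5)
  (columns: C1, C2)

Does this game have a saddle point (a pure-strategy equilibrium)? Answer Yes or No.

No

Row minima: a1 → 0, a2 → 3; maximin = 3.
Column maxima: C1 → 4, C2 → 5; minimax = 4.
3 ≠ 4, so no pure-strategy equilibrium exists.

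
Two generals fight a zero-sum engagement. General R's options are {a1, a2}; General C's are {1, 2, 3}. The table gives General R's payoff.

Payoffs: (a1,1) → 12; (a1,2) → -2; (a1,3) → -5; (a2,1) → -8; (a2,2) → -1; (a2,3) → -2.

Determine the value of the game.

Row minima: a1 → -5, a2 → -8; maximin = -5.
Column maxima: 1 → 12, 2 → -1, 3 → -2; minimax = -2.
-5 ≠ -2, so there is no saddle point; optimal play is mixed.
2 is strictly dominated by 3 (it gives General R strictly more in every row), so General C never plays it.
On the remaining 2×2 (a1, a2 vs 1, 3):
Let General R play a1 with probability p. Expected payoff against 1: 12p + (-8)(1−p) = 20p − 8; against 3: (-5)p + (-2)(1−p) = −3p − 2.
Setting these equal: 20p − 8 = −3p − 2 ⇒ 23p = 6 ⇒ p = 6/23, and the value is (20)·(6/23) − 8 = -64/23.
For General C: with q = P(1), equating a1's and a2's payoffs gives 17q − 5 = −6q − 2 ⇒ q = 3/23.

-64/23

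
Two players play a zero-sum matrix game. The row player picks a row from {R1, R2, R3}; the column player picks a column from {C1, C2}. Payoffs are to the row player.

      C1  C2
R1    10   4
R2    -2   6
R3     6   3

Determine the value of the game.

Row minima: R1 → 4, R2 → -2, R3 → 3; maximin = 4.
Column maxima: C1 → 10, C2 → 6; minimax = 6.
4 ≠ 6, so there is no saddle point; optimal play is mixed.
R3 is strictly dominated by R1, so the row player never plays it.
On the remaining 2×2 (R1, R2 vs C1, C2):
Let the row player play R1 with probability p. Expected payoff against C1: 10p + (-2)(1−p) = 12p − 2; against C2: 4p + 6(1−p) = −2p + 6.
Setting these equal: 12p − 2 = −2p + 6 ⇒ 14p = 8 ⇒ p = 4/7, and the value is (12)·(4/7) − 2 = 34/7.
For the column player: with q = P(C1), equating R1's and R2's payoffs gives 6q + 4 = −8q + 6 ⇒ q = 1/7.

34/7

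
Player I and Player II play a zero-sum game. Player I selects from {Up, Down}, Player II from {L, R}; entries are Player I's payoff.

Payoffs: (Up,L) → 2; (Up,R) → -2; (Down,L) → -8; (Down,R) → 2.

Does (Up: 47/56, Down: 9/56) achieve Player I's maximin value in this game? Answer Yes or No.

No

Against L this mix gives (47/56)·2 + (9/56)·(-8) = 11/28.
Against R this mix gives (47/56)·(-2) + (9/56)·2 = -19/14.
Player II will play R, holding Player I to -19/14. Shifting weight toward the row that does better against R would raise this floor (the equalizing mix achieves -6/7 against both R and L), so the proposed strategy is not optimal.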